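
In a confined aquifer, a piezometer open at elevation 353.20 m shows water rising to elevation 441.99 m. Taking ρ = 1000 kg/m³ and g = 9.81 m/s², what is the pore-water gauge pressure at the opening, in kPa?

Pressure head ψ = h − z = 441.99 − 353.20 = 88.79 m.
P = ρgψ = 1000 × 9.81 × 88.79 = 871030 Pa ≈ 871 kPa.

P ≈ 871 kPa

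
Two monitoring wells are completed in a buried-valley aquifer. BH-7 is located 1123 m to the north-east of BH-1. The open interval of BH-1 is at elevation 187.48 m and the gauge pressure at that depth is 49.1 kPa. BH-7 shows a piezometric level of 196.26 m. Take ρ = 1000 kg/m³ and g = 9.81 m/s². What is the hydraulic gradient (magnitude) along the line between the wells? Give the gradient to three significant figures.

i ≈ 0.00336

Pressure head at BH-1: ψ = P/(ρg) = 49.1×1000 / (1000 × 9.81) = 5.01 m.
Total head at BH-1: h = z + ψ = 187.48 + 5.01 = 192.49 m.
Total head at BH-7: h = 196.26 m (water level in the piezometer is the total head).
Head difference: h(BH-1) − h(BH-7) = 192.49 − 196.26 = -3.77 m.
Hydraulic gradient: i = |Δh| / L = 3.77 / 1123 = 0.00336.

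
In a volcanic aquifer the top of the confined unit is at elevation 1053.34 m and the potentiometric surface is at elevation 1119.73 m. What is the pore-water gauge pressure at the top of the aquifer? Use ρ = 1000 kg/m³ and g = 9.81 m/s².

Pressure head at the aquifer top: ψ = h − z = 1119.73 − 1053.34 = 66.39 m.
P = ρgψ = 1000 × 9.81 × 66.39 = 651286 Pa ≈ 651 kPa.

P ≈ 651 kPa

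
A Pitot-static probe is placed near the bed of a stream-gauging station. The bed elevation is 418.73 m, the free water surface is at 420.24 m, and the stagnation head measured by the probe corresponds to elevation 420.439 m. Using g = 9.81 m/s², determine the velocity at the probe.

v ≈ 1.98 m/s

Near the bed, under hydrostatic conditions, the piezometric head (z + ψ) equals the free-surface elevation, 420.24 m.
Velocity head = total − piezometric = 420.439 − 420.24 = 0.199 m.
v = √(2g·h_v) = √(2 × 9.81 × 0.199) = 1.98 m/s.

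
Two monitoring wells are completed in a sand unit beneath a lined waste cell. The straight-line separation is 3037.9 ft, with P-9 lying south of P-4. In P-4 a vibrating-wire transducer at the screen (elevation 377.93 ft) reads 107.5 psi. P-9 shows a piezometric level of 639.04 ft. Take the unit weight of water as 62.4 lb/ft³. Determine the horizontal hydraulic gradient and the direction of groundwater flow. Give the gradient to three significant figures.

Pressure head at P-4: ψ = 144·P/γ = 144 × 107.5 / 62.4 = 248.08 ft.
Total head at P-4: h = z + ψ = 377.93 + 248.08 = 626.01 ft.
Total head at P-9: h = 639.04 ft (water level in the piezometer is the total head).
Head difference: h(P-4) − h(P-9) = 626.01 − 639.04 = -13.03 ft.
Hydraulic gradient: i = |Δh| / L = 13.03 / 3037.9 = 0.00429.
Flow is from higher to lower head: from P-9 toward P-4, i.e. toward the north.

i ≈ 0.00429; groundwater flows toward the north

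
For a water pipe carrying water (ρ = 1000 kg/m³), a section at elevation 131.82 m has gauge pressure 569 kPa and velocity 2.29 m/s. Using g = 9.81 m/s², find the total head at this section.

Pressure head ψ = P/(ρg) = 569×1000 / (1000 × 9.81) = 58.00 m.
Velocity head = v²/(2g) = 2.29² / (2 × 9.81) = 0.267 m.
h = z + ψ + v²/(2g) = 131.82 + 58.00 + 0.267 = 190.09 m.

h ≈ 190.09 m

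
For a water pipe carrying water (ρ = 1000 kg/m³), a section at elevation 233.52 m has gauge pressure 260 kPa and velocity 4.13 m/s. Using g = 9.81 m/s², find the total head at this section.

Pressure head ψ = P/(ρg) = 260×1000 / (1000 × 9.81) = 26.50 m.
Velocity head = v²/(2g) = 4.13² / (2 × 9.81) = 0.869 m.
h = z + ψ + v²/(2g) = 233.52 + 26.50 + 0.869 = 260.89 m.

h ≈ 260.89 m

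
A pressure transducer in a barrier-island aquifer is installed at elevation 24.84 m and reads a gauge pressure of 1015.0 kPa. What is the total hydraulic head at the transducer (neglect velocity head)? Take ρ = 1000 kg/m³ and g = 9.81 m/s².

ψ = P/(ρg) = 1015.0×1000 / (1000 × 9.81) = 103.47 m.
h = z + ψ = 24.84 + 103.47 = 128.31 m.

h ≈ 128.31 m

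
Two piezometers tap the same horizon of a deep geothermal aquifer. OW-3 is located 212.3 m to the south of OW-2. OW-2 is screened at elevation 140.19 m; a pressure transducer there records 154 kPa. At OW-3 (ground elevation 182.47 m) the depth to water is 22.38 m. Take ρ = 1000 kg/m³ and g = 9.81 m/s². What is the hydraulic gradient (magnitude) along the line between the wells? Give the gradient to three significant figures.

Pressure head at OW-2: ψ = P/(ρg) = 154×1000 / (1000 × 9.81) = 15.70 m.
Total head at OW-2: h = z + ψ = 140.19 + 15.70 = 155.89 m.
Total head at OW-3: h = 182.47 − 22.38 = 160.09 m.
Head difference: h(OW-2) − h(OW-3) = 155.89 − 160.09 = -4.20 m.
Hydraulic gradient: i = |Δh| / L = 4.20 / 212.3 = 0.0198.

i ≈ 0.0198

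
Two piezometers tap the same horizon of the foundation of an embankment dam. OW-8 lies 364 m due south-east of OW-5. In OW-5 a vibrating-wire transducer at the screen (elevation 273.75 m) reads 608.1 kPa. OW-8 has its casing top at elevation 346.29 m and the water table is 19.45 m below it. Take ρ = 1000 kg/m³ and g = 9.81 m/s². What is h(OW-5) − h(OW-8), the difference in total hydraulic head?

Pressure head at OW-5: ψ = P/(ρg) = 608.1×1000 / (1000 × 9.81) = 61.99 m.
Total head at OW-5: h = z + ψ = 273.75 + 61.99 = 335.74 m.
Total head at OW-8: h = 346.29 − 19.45 = 326.84 m.
Head difference: h(OW-5) − h(OW-8) = 335.74 − 326.84 = 8.90 m.

Δh ≈ 8.90 m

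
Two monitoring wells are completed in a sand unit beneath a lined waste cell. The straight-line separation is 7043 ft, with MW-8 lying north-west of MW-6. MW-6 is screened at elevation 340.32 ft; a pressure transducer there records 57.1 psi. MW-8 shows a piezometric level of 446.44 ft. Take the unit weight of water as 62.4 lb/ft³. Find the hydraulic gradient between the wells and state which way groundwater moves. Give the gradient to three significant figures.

i ≈ 0.00364; groundwater flows toward the north-west

Pressure head at MW-6: ψ = 144·P/γ = 144 × 57.1 / 62.4 = 131.77 ft.
Total head at MW-6: h = z + ψ = 340.32 + 131.77 = 472.09 ft.
Total head at MW-8: h = 446.44 ft (water level in the piezometer is the total head).
Head difference: h(MW-6) − h(MW-8) = 472.09 − 446.44 = 25.65 ft.
Hydraulic gradient: i = |Δh| / L = 25.65 / 7043 = 0.00364.
Flow is from higher to lower head: from MW-6 toward MW-8, i.e. toward the north-west.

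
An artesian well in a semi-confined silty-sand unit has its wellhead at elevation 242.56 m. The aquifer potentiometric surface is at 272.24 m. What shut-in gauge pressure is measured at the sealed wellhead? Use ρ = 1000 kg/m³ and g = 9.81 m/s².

Head above the cap: Δh = 272.24 − 242.56 = 29.68 m.
P = ρgΔh = 1000 × 9.81 × 29.68 = 291161 Pa ≈ 291 kPa.

P ≈ 291 kPa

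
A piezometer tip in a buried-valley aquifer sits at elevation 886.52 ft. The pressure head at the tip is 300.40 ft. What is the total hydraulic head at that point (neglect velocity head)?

h ≈ 1186.92 ft

h = z + ψ = 886.52 + 300.40 = 1186.92 ft.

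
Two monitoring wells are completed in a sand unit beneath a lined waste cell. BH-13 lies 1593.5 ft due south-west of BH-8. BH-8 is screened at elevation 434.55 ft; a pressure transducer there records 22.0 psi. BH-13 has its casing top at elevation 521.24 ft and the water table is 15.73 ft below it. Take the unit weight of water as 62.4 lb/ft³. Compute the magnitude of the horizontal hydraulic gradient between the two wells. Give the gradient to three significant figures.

i ≈ 0.0127

Pressure head at BH-8: ψ = 144·P/γ = 144 × 22.0 / 62.4 = 50.77 ft.
Total head at BH-8: h = z + ψ = 434.55 + 50.77 = 485.32 ft.
Total head at BH-13: h = 521.24 − 15.73 = 505.51 ft.
Head difference: h(BH-8) − h(BH-13) = 485.32 − 505.51 = -20.19 ft.
Hydraulic gradient: i = |Δh| / L = 20.19 / 1593.5 = 0.0127.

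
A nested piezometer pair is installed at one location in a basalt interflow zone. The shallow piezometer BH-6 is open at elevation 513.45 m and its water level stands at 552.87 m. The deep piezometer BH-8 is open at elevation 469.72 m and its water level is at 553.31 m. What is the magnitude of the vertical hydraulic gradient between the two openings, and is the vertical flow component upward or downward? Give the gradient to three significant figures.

|i_v| ≈ 0.0101; vertical flow is upward

Total head at BH-6: h = 552.87 m (water level in the standpipe).
Total head at BH-8: h = 553.31 m.
Δh = h(BH-6) − h(BH-8) = 552.87 − 553.31 = -0.44 m.
Vertical separation Δz = 513.45 − 469.72 = 43.73 m.
|i_v| = |Δh| / Δz = 0.44 / 43.73 = 0.0101.
Head is higher in the deep piezometer, so vertical flow is upward (discharge condition).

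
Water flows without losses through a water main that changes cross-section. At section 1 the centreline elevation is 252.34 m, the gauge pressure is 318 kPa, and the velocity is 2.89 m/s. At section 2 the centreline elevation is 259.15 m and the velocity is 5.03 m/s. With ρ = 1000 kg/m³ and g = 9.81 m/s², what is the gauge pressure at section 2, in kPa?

Pressure head at 1: ψ₁ = P₁/(ρg) = 318×1000 / (1000 × 9.81) = 32.42 m.
Velocity heads: v₁²/2g = 2.89²/19.62 = 0.426 m; v₂²/2g = 5.03²/19.62 = 1.290 m.
Total head H = z₁ + ψ₁ + v₁²/2g = 252.34 + 32.42 + 0.426 = 285.19 m.
ψ₂ = H − z₂ − v₂²/2g = 285.19 − 259.15 − 1.290 = 24.75 m.
P₂ = ρgψ₂ = 1000 × 9.81 × 24.75 ≈ 243 kPa.

P₂ ≈ 243 kPa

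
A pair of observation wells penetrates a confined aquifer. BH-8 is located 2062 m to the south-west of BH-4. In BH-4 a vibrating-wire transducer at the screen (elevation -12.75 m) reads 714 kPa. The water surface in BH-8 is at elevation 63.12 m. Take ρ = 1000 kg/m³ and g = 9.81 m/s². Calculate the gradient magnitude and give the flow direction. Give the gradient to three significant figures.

Pressure head at BH-4: ψ = P/(ρg) = 714×1000 / (1000 × 9.81) = 72.78 m.
Total head at BH-4: h = z + ψ = -12.75 + 72.78 = 60.03 m.
Total head at BH-8: h = 63.12 m (water level in the piezometer is the total head).
Head difference: h(BH-4) − h(BH-8) = 60.03 − 63.12 = -3.09 m.
Hydraulic gradient: i = |Δh| / L = 3.09 / 2062 = 0.00150.
Flow is from higher to lower head: from BH-8 toward BH-4, i.e. toward the north-east.

i ≈ 0.00150; groundwater flows toward the north-east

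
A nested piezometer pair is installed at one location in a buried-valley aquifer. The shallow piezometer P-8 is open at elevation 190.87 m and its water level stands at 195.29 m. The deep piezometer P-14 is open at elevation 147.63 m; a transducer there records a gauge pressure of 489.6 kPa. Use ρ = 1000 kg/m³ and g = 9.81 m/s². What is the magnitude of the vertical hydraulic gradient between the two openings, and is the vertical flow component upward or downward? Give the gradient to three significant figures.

Total head at P-8: h = 195.29 m (water level in the standpipe).
Pressure head at P-14: ψ = P/(ρg) = 489.6×1000 / (1000 × 9.81) = 49.91 m.
Total head at P-14: h = z + ψ = 147.63 + 49.91 = 197.54 m.
Δh = h(P-8) − h(P-14) = 195.29 − 197.54 = -2.25 m.
Vertical separation Δz = 190.87 − 147.63 = 43.24 m.
|i_v| = |Δh| / Δz = 2.25 / 43.24 = 0.0520.
Head is higher in the deep piezometer, so vertical flow is upward (discharge condition).

|i_v| ≈ 0.0520; vertical flow is upward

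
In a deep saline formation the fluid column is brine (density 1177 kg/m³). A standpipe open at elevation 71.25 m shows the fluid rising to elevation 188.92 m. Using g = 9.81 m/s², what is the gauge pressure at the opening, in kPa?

Pressure head ψ = h − z = 188.92 − 71.25 = 117.67 m.
P = ρgψ = 1177 × 9.81 × 117.67 = 1358661 Pa ≈ 1360 kPa.

P ≈ 1360 kPa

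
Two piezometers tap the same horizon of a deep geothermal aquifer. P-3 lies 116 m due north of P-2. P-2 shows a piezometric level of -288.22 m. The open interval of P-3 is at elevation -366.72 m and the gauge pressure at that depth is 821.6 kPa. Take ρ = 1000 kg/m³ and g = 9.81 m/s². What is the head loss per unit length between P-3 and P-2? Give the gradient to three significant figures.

Total head at P-2: h = -288.22 m (water level in the piezometer is the total head).
Pressure head at P-3: ψ = P/(ρg) = 821.6×1000 / (1000 × 9.81) = 83.75 m.
Total head at P-3: h = z + ψ = -366.72 + 83.75 = -282.97 m.
Head difference: h(P-2) − h(P-3) = -288.22 − (-282.97) = -5.25 m.
Hydraulic gradient: i = |Δh| / L = 5.25 / 116 = 0.0453.

i ≈ 0.0453 m/m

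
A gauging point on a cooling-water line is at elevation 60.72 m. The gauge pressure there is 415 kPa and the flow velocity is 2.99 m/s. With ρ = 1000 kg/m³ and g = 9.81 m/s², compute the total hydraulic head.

Pressure head ψ = P/(ρg) = 415×1000 / (1000 × 9.81) = 42.30 m.
Velocity head = v²/(2g) = 2.99² / (2 × 9.81) = 0.456 m.
h = z + ψ + v²/(2g) = 60.72 + 42.30 + 0.456 = 103.48 m.

h ≈ 103.48 m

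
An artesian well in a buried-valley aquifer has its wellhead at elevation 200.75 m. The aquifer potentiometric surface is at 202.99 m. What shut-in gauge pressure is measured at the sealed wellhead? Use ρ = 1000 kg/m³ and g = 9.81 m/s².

Head above the cap: Δh = 202.99 − 200.75 = 2.24 m.
P = ρgΔh = 1000 × 9.81 × 2.24 = 21974 Pa ≈ 22.0 kPa.

P ≈ 22.0 kPa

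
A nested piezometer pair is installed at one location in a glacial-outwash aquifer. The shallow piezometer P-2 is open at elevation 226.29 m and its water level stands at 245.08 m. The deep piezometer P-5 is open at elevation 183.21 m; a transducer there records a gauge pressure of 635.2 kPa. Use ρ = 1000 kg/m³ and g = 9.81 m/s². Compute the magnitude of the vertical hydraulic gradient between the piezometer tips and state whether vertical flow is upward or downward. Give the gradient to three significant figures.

Total head at P-2: h = 245.08 m (water level in the standpipe).
Pressure head at P-5: ψ = P/(ρg) = 635.2×1000 / (1000 × 9.81) = 64.75 m.
Total head at P-5: h = z + ψ = 183.21 + 64.75 = 247.96 m.
Δh = h(P-2) − h(P-5) = 245.08 − 247.96 = -2.88 m.
Vertical separation Δz = 226.29 − 183.21 = 43.08 m.
|i_v| = |Δh| / Δz = 2.88 / 43.08 = 0.0669.
Head is higher in the deep piezometer, so vertical flow is upward (discharge condition).

|i_v| ≈ 0.0669; vertical flow is upward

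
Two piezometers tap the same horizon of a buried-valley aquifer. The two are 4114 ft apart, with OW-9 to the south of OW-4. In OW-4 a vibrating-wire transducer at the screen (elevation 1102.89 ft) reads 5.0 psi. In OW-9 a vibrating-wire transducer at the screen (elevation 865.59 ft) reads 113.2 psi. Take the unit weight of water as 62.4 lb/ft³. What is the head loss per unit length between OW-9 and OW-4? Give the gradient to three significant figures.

i ≈ 0.00301 ft/ft

Pressure head at OW-4: ψ = 144·P/γ = 144 × 5.0 / 62.4 = 11.54 ft.
Total head at OW-4: h = z + ψ = 1102.89 + 11.54 = 1114.43 ft.
Pressure head at OW-9: ψ = 144·P/γ = 144 × 113.2 / 62.4 = 261.23 ft.
Total head at OW-9: h = z + ψ = 865.59 + 261.23 = 1126.82 ft.
Head difference: h(OW-4) − h(OW-9) = 1114.43 − 1126.82 = -12.39 ft.
Hydraulic gradient: i = |Δh| / L = 12.39 / 4114 = 0.00301.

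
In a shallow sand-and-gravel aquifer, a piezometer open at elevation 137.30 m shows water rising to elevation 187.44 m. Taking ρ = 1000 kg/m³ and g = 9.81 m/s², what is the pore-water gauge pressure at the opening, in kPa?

P ≈ 492 kPa

Pressure head ψ = h − z = 187.44 − 137.30 = 50.14 m.
P = ρgψ = 1000 × 9.81 × 50.14 = 491873 Pa ≈ 492 kPa.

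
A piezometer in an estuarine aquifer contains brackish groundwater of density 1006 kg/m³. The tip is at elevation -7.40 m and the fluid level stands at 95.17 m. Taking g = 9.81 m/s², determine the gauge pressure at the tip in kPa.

Pressure head ψ = h − z = 95.17 − (-7.40) = 102.57 m.
P = ρgψ = 1006 × 9.81 × 102.57 = 1012249 Pa ≈ 1010 kPa.

P ≈ 1010 kPa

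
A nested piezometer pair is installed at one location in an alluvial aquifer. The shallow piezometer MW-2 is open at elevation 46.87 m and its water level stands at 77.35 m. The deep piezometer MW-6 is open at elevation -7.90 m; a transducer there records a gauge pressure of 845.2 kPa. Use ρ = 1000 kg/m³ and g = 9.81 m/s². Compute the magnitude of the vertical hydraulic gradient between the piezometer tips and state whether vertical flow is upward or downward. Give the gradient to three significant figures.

Total head at MW-2: h = 77.35 m (water level in the standpipe).
Pressure head at MW-6: ψ = P/(ρg) = 845.2×1000 / (1000 × 9.81) = 86.16 m.
Total head at MW-6: h = z + ψ = -7.90 + 86.16 = 78.26 m.
Δh = h(MW-2) − h(MW-6) = 77.35 − 78.26 = -0.91 m.
Vertical separation Δz = 46.87 − (-7.90) = 54.77 m.
|i_v| = |Δh| / Δz = 0.91 / 54.77 = 0.0166.
Head is higher in the deep piezometer, so vertical flow is upward (discharge condition).

|i_v| ≈ 0.0166; vertical flow is upward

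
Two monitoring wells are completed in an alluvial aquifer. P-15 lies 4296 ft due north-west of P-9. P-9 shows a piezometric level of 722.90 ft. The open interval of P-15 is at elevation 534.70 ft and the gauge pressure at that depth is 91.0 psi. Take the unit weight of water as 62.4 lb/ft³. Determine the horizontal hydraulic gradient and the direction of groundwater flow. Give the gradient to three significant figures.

i ≈ 0.00507; groundwater flows toward the south-east

Total head at P-9: h = 722.90 ft (water level in the piezometer is the total head).
Pressure head at P-15: ψ = 144·P/γ = 144 × 91.0 / 62.4 = 210.00 ft.
Total head at P-15: h = z + ψ = 534.70 + 210.00 = 744.70 ft.
Head difference: h(P-9) − h(P-15) = 722.90 − 744.70 = -21.80 ft.
Hydraulic gradient: i = |Δh| / L = 21.80 / 4296 = 0.00507.
Flow is from higher to lower head: from P-15 toward P-9, i.e. toward the south-east.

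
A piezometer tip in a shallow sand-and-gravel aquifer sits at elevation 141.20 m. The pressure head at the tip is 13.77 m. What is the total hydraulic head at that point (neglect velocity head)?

h = z + ψ = 141.20 + 13.77 = 154.97 m.

h ≈ 154.97 m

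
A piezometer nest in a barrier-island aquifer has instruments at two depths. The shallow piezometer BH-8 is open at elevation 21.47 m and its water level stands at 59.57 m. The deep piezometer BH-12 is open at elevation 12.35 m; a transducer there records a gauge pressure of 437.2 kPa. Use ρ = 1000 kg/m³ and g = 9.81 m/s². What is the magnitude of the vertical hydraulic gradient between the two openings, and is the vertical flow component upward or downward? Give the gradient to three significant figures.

Total head at BH-8: h = 59.57 m (water level in the standpipe).
Pressure head at BH-12: ψ = P/(ρg) = 437.2×1000 / (1000 × 9.81) = 44.57 m.
Total head at BH-12: h = z + ψ = 12.35 + 44.57 = 56.92 m.
Δh = h(BH-8) − h(BH-12) = 59.57 − 56.92 = 2.65 m.
Vertical separation Δz = 21.47 − 12.35 = 9.12 m.
|i_v| = |Δh| / Δz = 2.65 / 9.12 = 0.291.
Head is higher in the shallow piezometer, so vertical flow is downward (recharge condition).

|i_v| ≈ 0.291; vertical flow is downward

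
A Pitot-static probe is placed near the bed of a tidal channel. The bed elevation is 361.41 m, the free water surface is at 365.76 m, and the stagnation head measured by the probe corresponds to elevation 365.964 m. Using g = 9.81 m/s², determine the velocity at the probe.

v ≈ 2.00 m/s

Near the bed, under hydrostatic conditions, the piezometric head (z + ψ) equals the free-surface elevation, 365.76 m.
Velocity head = total − piezometric = 365.964 − 365.76 = 0.204 m.
v = √(2g·h_v) = √(2 × 9.81 × 0.204) = 2.00 m/s.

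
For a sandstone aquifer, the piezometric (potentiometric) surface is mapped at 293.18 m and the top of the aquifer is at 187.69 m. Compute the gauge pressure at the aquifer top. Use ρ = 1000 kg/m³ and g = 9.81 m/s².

Pressure head at the aquifer top: ψ = h − z = 293.18 − 187.69 = 105.49 m.
P = ρgψ = 1000 × 9.81 × 105.49 = 1034857 Pa ≈ 1030 kPa.

P ≈ 1030 kPa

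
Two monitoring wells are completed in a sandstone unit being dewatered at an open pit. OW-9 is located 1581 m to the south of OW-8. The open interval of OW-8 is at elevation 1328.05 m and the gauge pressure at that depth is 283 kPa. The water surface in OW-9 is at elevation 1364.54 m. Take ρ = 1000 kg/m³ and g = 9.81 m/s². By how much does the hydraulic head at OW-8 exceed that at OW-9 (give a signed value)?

Pressure head at OW-8: ψ = P/(ρg) = 283×1000 / (1000 × 9.81) = 28.85 m.
Total head at OW-8: h = z + ψ = 1328.05 + 28.85 = 1356.90 m.
Total head at OW-9: h = 1364.54 m (water level in the piezometer is the total head).
Head difference: h(OW-8) − h(OW-9) = 1356.90 − 1364.54 = -7.64 m.

Δh ≈ -7.64 m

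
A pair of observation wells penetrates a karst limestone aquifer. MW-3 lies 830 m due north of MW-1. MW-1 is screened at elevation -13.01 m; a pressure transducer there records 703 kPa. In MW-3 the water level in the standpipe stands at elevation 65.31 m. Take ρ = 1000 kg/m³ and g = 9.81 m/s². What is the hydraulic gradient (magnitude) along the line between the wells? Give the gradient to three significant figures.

i ≈ 0.00802

Pressure head at MW-1: ψ = P/(ρg) = 703×1000 / (1000 × 9.81) = 71.66 m.
Total head at MW-1: h = z + ψ = -13.01 + 71.66 = 58.65 m.
Total head at MW-3: h = 65.31 m (water level in the piezometer is the total head).
Head difference: h(MW-1) − h(MW-3) = 58.65 − 65.31 = -6.66 m.
Hydraulic gradient: i = |Δh| / L = 6.66 / 830 = 0.00802.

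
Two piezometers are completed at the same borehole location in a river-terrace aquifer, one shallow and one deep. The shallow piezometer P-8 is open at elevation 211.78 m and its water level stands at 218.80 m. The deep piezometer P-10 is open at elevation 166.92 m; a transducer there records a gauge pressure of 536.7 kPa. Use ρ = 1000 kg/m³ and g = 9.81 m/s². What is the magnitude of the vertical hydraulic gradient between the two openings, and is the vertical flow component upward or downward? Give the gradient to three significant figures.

Total head at P-8: h = 218.80 m (water level in the standpipe).
Pressure head at P-10: ψ = P/(ρg) = 536.7×1000 / (1000 × 9.81) = 54.71 m.
Total head at P-10: h = z + ψ = 166.92 + 54.71 = 221.63 m.
Δh = h(P-8) − h(P-10) = 218.80 − 221.63 = -2.83 m.
Vertical separation Δz = 211.78 − 166.92 = 44.86 m.
|i_v| = |Δh| / Δz = 2.83 / 44.86 = 0.0631.
Head is higher in the deep piezometer, so vertical flow is upward (discharge condition).

|i_v| ≈ 0.0631; vertical flow is upward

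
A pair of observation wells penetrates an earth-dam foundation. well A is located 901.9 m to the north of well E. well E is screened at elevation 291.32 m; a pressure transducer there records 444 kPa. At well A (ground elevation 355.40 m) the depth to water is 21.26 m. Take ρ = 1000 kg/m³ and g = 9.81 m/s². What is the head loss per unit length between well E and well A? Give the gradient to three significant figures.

Pressure head at well E: ψ = P/(ρg) = 444×1000 / (1000 × 9.81) = 45.26 m.
Total head at well E: h = z + ψ = 291.32 + 45.26 = 336.58 m.
Total head at well A: h = 355.40 − 21.26 = 334.14 m.
Head difference: h(well E) − h(well A) = 336.58 − 334.14 = 2.44 m.
Hydraulic gradient: i = |Δh| / L = 2.44 / 901.9 = 0.00271.

i ≈ 0.00271 m/m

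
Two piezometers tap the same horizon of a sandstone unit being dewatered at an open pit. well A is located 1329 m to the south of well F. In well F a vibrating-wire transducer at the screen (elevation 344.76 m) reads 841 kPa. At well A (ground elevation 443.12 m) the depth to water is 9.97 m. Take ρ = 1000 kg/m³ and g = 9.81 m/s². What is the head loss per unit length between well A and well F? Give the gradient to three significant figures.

Pressure head at well F: ψ = P/(ρg) = 841×1000 / (1000 × 9.81) = 85.73 m.
Total head at well F: h = z + ψ = 344.76 + 85.73 = 430.49 m.
Total head at well A: h = 443.12 − 9.97 = 433.15 m.
Head difference: h(well F) − h(well A) = 430.49 − 433.15 = -2.66 m.
Hydraulic gradient: i = |Δh| / L = 2.66 / 1329 = 0.00200.

i ≈ 0.00200 m/m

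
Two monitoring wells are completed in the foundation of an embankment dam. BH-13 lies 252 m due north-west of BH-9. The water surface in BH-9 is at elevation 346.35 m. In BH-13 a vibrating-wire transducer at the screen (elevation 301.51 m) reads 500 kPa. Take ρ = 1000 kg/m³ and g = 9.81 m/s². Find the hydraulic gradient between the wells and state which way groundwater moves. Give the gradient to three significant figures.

Total head at BH-9: h = 346.35 m (water level in the piezometer is the total head).
Pressure head at BH-13: ψ = P/(ρg) = 500×1000 / (1000 × 9.81) = 50.97 m.
Total head at BH-13: h = z + ψ = 301.51 + 50.97 = 352.48 m.
Head difference: h(BH-9) − h(BH-13) = 346.35 − 352.48 = -6.13 m.
Hydraulic gradient: i = |Δh| / L = 6.13 / 252 = 0.0243.
Flow is from higher to lower head: from BH-13 toward BH-9, i.e. toward the south-east.

i ≈ 0.0243; groundwater flows toward the south-east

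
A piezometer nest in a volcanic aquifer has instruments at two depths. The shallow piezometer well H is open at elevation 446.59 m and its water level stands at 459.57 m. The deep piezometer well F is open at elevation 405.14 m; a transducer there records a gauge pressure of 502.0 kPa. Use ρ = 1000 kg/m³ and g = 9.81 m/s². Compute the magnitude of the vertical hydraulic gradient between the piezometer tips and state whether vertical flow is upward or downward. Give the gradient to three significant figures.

Total head at well H: h = 459.57 m (water level in the standpipe).
Pressure head at well F: ψ = P/(ρg) = 502.0×1000 / (1000 × 9.81) = 51.17 m.
Total head at well F: h = z + ψ = 405.14 + 51.17 = 456.31 m.
Δh = h(well H) − h(well F) = 459.57 − 456.31 = 3.26 m.
Vertical separation Δz = 446.59 − 405.14 = 41.45 m.
|i_v| = |Δh| / Δz = 3.26 / 41.45 = 0.0786.
Head is higher in the shallow piezometer, so vertical flow is downward (recharge condition).

|i_v| ≈ 0.0786; vertical flow is downward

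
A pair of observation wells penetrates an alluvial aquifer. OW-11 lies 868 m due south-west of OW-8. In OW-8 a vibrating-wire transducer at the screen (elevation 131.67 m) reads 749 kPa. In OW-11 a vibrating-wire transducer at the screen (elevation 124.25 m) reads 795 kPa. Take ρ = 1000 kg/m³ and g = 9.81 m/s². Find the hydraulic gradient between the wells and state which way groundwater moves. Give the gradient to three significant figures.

i ≈ 0.00315; groundwater flows toward the south-west

Pressure head at OW-8: ψ = P/(ρg) = 749×1000 / (1000 × 9.81) = 76.35 m.
Total head at OW-8: h = z + ψ = 131.67 + 76.35 = 208.02 m.
Pressure head at OW-11: ψ = P/(ρg) = 795×1000 / (1000 × 9.81) = 81.04 m.
Total head at OW-11: h = z + ψ = 124.25 + 81.04 = 205.29 m.
Head difference: h(OW-8) − h(OW-11) = 208.02 − 205.29 = 2.73 m.
Hydraulic gradient: i = |Δh| / L = 2.73 / 868 = 0.00315.
Flow is from higher to lower head: from OW-8 toward OW-11, i.e. toward the south-west.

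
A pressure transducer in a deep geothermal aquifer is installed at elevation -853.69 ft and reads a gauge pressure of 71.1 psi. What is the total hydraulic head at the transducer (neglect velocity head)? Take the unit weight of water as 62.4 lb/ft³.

ψ = 144·P/γ = 144 × 71.1 / 62.4 = 164.08 ft.
h = z + ψ = -853.69 + 164.08 = -689.61 ft.

h ≈ -689.61 ft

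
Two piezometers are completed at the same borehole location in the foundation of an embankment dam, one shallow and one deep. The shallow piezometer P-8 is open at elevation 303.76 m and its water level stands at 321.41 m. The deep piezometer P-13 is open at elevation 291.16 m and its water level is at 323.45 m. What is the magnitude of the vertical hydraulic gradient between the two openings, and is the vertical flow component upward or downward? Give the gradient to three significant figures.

|i_v| ≈ 0.162; vertical flow is upward

Total head at P-8: h = 321.41 m (water level in the standpipe).
Total head at P-13: h = 323.45 m.
Δh = h(P-8) − h(P-13) = 321.41 − 323.45 = -2.04 m.
Vertical separation Δz = 303.76 − 291.16 = 12.60 m.
|i_v| = |Δh| / Δz = 2.04 / 12.60 = 0.162.
Head is higher in the deep piezometer, so vertical flow is upward (discharge condition).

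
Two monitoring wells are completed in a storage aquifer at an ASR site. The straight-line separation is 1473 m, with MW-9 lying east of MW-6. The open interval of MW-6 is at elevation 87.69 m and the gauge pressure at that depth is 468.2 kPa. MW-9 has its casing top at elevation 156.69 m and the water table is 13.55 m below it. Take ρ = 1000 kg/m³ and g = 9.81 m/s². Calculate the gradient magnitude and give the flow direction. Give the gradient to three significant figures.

Pressure head at MW-6: ψ = P/(ρg) = 468.2×1000 / (1000 × 9.81) = 47.73 m.
Total head at MW-6: h = z + ψ = 87.69 + 47.73 = 135.42 m.
Total head at MW-9: h = 156.69 − 13.55 = 143.14 m.
Head difference: h(MW-6) − h(MW-9) = 135.42 − 143.14 = -7.72 m.
Hydraulic gradient: i = |Δh| / L = 7.72 / 1473 = 0.00524.
Flow is from higher to lower head: from MW-9 toward MW-6, i.e. toward the west.

i ≈ 0.00524; groundwater flows toward the west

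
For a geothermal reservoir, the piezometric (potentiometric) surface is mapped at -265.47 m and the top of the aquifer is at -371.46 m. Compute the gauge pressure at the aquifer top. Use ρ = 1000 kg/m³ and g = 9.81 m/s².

Pressure head at the aquifer top: ψ = h − z = -265.47 − (-371.46) = 105.99 m.
P = ρgψ = 1000 × 9.81 × 105.99 = 1039762 Pa ≈ 1040 kPa.

P ≈ 1040 kPa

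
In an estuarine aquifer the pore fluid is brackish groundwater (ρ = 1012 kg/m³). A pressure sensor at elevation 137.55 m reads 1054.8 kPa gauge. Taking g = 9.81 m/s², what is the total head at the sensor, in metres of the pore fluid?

ψ = P/(ρg) = 1054.8×1000 / (1012 × 9.81) = 106.25 m.
h = z + ψ = 137.55 + 106.25 = 243.80 m.

h ≈ 243.80 m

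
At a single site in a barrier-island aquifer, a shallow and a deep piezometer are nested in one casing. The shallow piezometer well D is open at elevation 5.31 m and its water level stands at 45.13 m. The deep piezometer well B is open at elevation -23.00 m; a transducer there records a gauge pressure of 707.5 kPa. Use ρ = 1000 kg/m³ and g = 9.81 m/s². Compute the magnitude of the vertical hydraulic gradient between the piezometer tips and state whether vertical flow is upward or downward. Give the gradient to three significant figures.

Total head at well D: h = 45.13 m (water level in the standpipe).
Pressure head at well B: ψ = P/(ρg) = 707.5×1000 / (1000 × 9.81) = 72.12 m.
Total head at well B: h = z + ψ = -23.00 + 72.12 = 49.12 m.
Δh = h(well D) − h(well B) = 45.13 − 49.12 = -3.99 m.
Vertical separation Δz = 5.31 − (-23.00) = 28.31 m.
|i_v| = |Δh| / Δz = 3.99 / 28.31 = 0.141.
Head is higher in the deep piezometer, so vertical flow is upward (discharge condition).

|i_v| ≈ 0.141; vertical flow is upward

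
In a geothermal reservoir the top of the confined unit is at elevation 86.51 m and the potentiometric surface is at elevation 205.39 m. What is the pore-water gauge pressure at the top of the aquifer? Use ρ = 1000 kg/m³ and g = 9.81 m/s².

Pressure head at the aquifer top: ψ = h − z = 205.39 − 86.51 = 118.88 m.
P = ρgψ = 1000 × 9.81 × 118.88 = 1166213 Pa ≈ 1170 kPa.

P ≈ 1170 kPa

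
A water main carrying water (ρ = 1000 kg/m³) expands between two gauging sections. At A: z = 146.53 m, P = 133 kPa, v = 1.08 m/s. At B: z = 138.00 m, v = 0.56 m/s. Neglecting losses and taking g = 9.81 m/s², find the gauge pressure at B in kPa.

Pressure head at A: ψ₁ = P₁/(ρg) = 133×1000 / (1000 × 9.81) = 13.56 m.
Velocity heads: v₁²/2g = 1.08²/19.62 = 0.059 m; v₂²/2g = 0.56²/19.62 = 0.016 m.
Total head H = z₁ + ψ₁ + v₁²/2g = 146.53 + 13.56 + 0.059 = 160.15 m.
ψ₂ = H − z₂ − v₂²/2g = 160.15 − 138.00 − 0.016 = 22.13 m.
P₂ = ρgψ₂ = 1000 × 9.81 × 22.13 ≈ 217 kPa.

P₂ ≈ 217 kPa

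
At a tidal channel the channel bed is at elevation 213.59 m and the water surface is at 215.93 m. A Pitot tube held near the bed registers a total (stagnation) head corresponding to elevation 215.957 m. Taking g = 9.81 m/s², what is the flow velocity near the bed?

Near the bed, under hydrostatic conditions, the piezometric head (z + ψ) equals the free-surface elevation, 215.93 m.
Velocity head = total − piezometric = 215.957 − 215.93 = 0.027 m.
v = √(2g·h_v) = √(2 × 9.81 × 0.027) = 0.728 m/s.

v ≈ 0.728 m/s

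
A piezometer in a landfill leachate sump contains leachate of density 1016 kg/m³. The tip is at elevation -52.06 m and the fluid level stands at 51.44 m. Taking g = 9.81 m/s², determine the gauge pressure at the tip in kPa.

Pressure head ψ = h − z = 51.44 − (-52.06) = 103.50 m.
P = ρgψ = 1016 × 9.81 × 103.50 = 1031580 Pa ≈ 1030 kPa.

P ≈ 1030 kPa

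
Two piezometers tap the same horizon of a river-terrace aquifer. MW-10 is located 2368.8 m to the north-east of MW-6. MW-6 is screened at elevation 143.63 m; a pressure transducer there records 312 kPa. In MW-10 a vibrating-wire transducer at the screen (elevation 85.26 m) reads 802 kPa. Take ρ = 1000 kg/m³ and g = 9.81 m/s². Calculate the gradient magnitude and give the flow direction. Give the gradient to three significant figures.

Pressure head at MW-6: ψ = P/(ρg) = 312×1000 / (1000 × 9.81) = 31.80 m.
Total head at MW-6: h = z + ψ = 143.63 + 31.80 = 175.43 m.
Pressure head at MW-10: ψ = P/(ρg) = 802×1000 / (1000 × 9.81) = 81.75 m.
Total head at MW-10: h = z + ψ = 85.26 + 81.75 = 167.01 m.
Head difference: h(MW-6) − h(MW-10) = 175.43 − 167.01 = 8.42 m.
Hydraulic gradient: i = |Δh| / L = 8.42 / 2368.8 = 0.00355.
Flow is from higher to lower head: from MW-6 toward MW-10, i.e. toward the north-east.

i ≈ 0.00355; groundwater flows toward the north-east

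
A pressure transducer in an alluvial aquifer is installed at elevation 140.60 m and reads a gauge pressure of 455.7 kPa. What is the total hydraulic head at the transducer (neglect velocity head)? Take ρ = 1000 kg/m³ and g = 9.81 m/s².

ψ = P/(ρg) = 455.7×1000 / (1000 × 9.81) = 46.45 m.
h = z + ψ = 140.60 + 46.45 = 187.05 m.

h ≈ 187.05 m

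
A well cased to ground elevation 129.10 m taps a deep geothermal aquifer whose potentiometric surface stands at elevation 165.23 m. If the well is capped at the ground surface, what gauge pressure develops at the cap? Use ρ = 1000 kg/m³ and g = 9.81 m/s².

P ≈ 354 kPa

Head above the cap: Δh = 165.23 − 129.10 = 36.13 m.
P = ρgΔh = 1000 × 9.81 × 36.13 = 354435 Pa ≈ 354 kPa.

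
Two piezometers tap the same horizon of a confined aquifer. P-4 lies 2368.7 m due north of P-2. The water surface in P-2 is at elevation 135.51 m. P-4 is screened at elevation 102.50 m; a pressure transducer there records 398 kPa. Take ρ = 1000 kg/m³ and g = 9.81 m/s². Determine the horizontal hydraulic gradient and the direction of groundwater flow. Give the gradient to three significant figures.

Total head at P-2: h = 135.51 m (water level in the piezometer is the total head).
Pressure head at P-4: ψ = P/(ρg) = 398×1000 / (1000 × 9.81) = 40.57 m.
Total head at P-4: h = z + ψ = 102.50 + 40.57 = 143.07 m.
Head difference: h(P-2) − h(P-4) = 135.51 − 143.07 = -7.56 m.
Hydraulic gradient: i = |Δh| / L = 7.56 / 2368.7 = 0.00319.
Flow is from higher to lower head: from P-4 toward P-2, i.e. toward the south.

i ≈ 0.00319; groundwater flows toward the south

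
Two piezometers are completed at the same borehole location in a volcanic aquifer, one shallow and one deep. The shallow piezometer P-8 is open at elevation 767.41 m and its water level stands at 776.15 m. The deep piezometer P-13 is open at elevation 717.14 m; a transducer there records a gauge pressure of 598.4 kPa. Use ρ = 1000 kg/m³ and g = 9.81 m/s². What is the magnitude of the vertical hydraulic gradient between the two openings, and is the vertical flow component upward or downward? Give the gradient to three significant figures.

Total head at P-8: h = 776.15 m (water level in the standpipe).
Pressure head at P-13: ψ = P/(ρg) = 598.4×1000 / (1000 × 9.81) = 61.00 m.
Total head at P-13: h = z + ψ = 717.14 + 61.00 = 778.14 m.
Δh = h(P-8) − h(P-13) = 776.15 − 778.14 = -1.99 m.
Vertical separation Δz = 767.41 − 717.14 = 50.27 m.
|i_v| = |Δh| / Δz = 1.99 / 50.27 = 0.0396.
Head is higher in the deep piezometer, so vertical flow is upward (discharge condition).

|i_v| ≈ 0.0396; vertical flow is upward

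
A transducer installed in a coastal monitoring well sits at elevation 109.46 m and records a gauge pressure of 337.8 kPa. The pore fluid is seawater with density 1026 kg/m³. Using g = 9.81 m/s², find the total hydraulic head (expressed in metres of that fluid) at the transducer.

ψ = P/(ρg) = 337.8×1000 / (1026 × 9.81) = 33.56 m.
h = z + ψ = 109.46 + 33.56 = 143.02 m.

h ≈ 143.02 m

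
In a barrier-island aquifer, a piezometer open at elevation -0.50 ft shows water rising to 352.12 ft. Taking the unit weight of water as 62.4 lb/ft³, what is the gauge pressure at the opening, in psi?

Pressure head ψ = h − z = 352.12 − (-0.50) = 352.62 ft.
P = γ·ψ / 144 = 62.4 × 352.62 / 144 = 153 psi.

P ≈ 153 psi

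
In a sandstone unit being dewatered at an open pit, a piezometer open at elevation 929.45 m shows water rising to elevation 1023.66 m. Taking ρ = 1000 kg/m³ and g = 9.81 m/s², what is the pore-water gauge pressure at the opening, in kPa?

P ≈ 924 kPa

Pressure head ψ = h − z = 1023.66 − 929.45 = 94.21 m.
P = ρgψ = 1000 × 9.81 × 94.21 = 924200 Pa ≈ 924 kPa.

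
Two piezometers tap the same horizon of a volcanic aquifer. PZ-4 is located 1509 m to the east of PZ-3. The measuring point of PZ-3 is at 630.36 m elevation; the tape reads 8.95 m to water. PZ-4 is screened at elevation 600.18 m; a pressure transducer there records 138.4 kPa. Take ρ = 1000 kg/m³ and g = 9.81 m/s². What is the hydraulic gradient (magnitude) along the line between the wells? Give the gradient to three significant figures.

Total head at PZ-3: h = 630.36 − 8.95 = 621.41 m.
Pressure head at PZ-4: ψ = P/(ρg) = 138.4×1000 / (1000 × 9.81) = 14.11 m.
Total head at PZ-4: h = z + ψ = 600.18 + 14.11 = 614.29 m.
Head difference: h(PZ-3) − h(PZ-4) = 621.41 − 614.29 = 7.12 m.
Hydraulic gradient: i = |Δh| / L = 7.12 / 1509 = 0.00472.

i ≈ 0.00472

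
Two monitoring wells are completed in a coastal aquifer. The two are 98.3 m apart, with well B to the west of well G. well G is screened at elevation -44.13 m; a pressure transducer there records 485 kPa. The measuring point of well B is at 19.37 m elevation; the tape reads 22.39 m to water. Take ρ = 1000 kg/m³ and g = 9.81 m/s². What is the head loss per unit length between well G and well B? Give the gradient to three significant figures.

i ≈ 0.0847 m/m

Pressure head at well G: ψ = P/(ρg) = 485×1000 / (1000 × 9.81) = 49.44 m.
Total head at well G: h = z + ψ = -44.13 + 49.44 = 5.31 m.
Total head at well B: h = 19.37 − 22.39 = -3.02 m.
Head difference: h(well G) − h(well B) = 5.31 − (-3.02) = 8.33 m.
Hydraulic gradient: i = |Δh| / L = 8.33 / 98.3 = 0.0847.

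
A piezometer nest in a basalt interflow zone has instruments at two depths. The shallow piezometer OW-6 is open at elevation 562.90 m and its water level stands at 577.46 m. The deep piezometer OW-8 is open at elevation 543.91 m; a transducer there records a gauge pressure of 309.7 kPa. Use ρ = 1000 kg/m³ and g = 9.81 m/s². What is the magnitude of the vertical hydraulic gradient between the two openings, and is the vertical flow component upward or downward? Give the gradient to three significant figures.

|i_v| ≈ 0.104; vertical flow is downward

Total head at OW-6: h = 577.46 m (water level in the standpipe).
Pressure head at OW-8: ψ = P/(ρg) = 309.7×1000 / (1000 × 9.81) = 31.57 m.
Total head at OW-8: h = z + ψ = 543.91 + 31.57 = 575.48 m.
Δh = h(OW-6) − h(OW-8) = 577.46 − 575.48 = 1.98 m.
Vertical separation Δz = 562.90 − 543.91 = 18.99 m.
|i_v| = |Δh| / Δz = 1.98 / 18.99 = 0.104.
Head is higher in the shallow piezometer, so vertical flow is downward (recharge condition).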